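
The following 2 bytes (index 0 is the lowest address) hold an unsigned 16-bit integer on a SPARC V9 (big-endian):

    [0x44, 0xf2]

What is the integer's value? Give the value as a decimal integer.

17650

Big-endian: lowest address holds the most-significant byte.
The bytes are already most-significant first: 0x44F2.
0x44F2 = 17650.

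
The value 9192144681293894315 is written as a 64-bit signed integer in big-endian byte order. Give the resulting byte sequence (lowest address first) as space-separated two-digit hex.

9192144681293894315 in hexadecimal, padded to 64 bits, is 0x7F910EE2B484D2AB.
Split into bytes (most-significant first): 7F 91 0E E2 B4 84 D2 AB.
Big-endian stores the most-significant byte at the lowest address.
So the memory order matches the most-significant-first order: 7F 91 0E E2 B4 84 D2 AB.

7F 91 0E E2 B4 84 D2 AB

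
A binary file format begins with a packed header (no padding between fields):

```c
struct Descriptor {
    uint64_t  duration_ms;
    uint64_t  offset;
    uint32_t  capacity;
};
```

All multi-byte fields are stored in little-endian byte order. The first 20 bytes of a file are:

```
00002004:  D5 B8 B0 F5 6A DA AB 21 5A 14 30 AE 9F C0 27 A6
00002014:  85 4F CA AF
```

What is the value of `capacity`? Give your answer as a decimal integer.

`capacity` follows `duration_ms` (8 B), `offset` (8 B), so it starts at offset 8 + 8 = 16 and occupies 4 bytes.
Bytes at offsets 16..19: 85 4F CA AF.
Little-endian stores the least-significant byte at the lowest address.
Reassemble most-significant byte first: AF CA 4F 85 → 0xAFCA4F85.
0xAFCA4F85 = 2949271429.

2949271429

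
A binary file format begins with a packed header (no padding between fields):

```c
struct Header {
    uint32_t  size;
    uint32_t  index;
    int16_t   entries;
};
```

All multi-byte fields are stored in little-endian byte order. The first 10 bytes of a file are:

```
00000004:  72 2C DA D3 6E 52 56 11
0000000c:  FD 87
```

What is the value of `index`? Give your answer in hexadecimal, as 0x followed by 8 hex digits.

`index` follows `size` (4 bytes), so it starts at byte offset 4 and occupies 4 bytes.
Bytes at offsets 4..7: 6E 52 56 11.
Little-endian: lowest address holds the least-significant byte.
Reassemble most-significant byte first: 11 56 52 6E → 0x1156526E.

0x1156526E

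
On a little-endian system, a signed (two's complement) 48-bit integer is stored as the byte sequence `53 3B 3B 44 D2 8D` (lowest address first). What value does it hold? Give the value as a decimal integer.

Little-endian stores the least-significant byte at the lowest address.
Reassemble most-significant byte first: 8D D2 44 3B 3B 53 → 0x8DD2443B3B53.
Top bit is set, so as a signed 48-bit value this is 0x8DD2443B3B53 − 2^48 = -125540749329581.

-125540749329581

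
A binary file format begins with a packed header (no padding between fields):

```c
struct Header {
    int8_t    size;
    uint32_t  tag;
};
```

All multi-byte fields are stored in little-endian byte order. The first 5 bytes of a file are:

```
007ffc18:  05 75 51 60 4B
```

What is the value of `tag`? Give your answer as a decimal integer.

1264603509

`tag` follows `size` (1 byte), so it starts at byte offset 1 and occupies 4 bytes.
Bytes at offsets 1..4: 75 51 60 4B.
Little-endian: lowest address holds the least-significant byte.
Reassemble most-significant byte first: 4B 60 51 75 → 0x4B605175.
0x4B605175 = 1264603509.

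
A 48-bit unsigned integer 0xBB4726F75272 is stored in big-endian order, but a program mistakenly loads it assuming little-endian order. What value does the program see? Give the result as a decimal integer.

125700659365819

Stored big-endian, the bytes at ascending addresses are BB 47 26 F7 52 72.
Read back as little-endian, the first byte is least significant, giving 0x7252F72647BB.
0x7252F72647BB = 125700659365819.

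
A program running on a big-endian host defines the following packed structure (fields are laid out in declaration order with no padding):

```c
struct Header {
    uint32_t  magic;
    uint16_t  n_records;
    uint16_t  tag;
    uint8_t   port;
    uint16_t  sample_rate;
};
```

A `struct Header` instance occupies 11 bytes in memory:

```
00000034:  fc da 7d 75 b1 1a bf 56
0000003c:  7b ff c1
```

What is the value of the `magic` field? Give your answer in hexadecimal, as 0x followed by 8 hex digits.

0xFCDA7D75

`magic` is the first field, at byte offset 0, occupying 4 bytes.
Bytes at offsets 0..3: FC DA 7D 75.
Big-endian: lowest address holds the most-significant byte.
The bytes are already most-significant first: 0xFCDA7D75.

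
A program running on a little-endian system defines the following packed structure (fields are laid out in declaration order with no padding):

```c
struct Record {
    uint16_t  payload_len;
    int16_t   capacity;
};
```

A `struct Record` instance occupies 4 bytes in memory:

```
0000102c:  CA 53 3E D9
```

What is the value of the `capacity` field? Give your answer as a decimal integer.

`capacity` follows `payload_len` (2 bytes), so it starts at byte offset 2 and occupies 2 bytes.
Bytes at offsets 2..3: 3E D9.
Little-endian: lowest address holds the least-significant byte.
Reassemble most-significant byte first: D9 3E → 0xD93E.
Top bit is set, so as a signed 16-bit value this is 0xD93E − 2^16 = -9922.

-9922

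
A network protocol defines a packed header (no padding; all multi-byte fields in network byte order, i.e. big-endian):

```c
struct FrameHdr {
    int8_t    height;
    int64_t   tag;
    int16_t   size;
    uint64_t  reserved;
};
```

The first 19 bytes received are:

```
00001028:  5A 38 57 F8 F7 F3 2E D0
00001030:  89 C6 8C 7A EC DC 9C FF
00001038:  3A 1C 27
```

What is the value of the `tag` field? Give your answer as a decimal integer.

4059987332918333577

`tag` follows `height` (1 byte), so it starts at byte offset 1 and occupies 8 bytes.
Bytes at offsets 1..8: 38 57 F8 F7 F3 2E D0 89.
In big-endian order the high byte comes first in memory.
The bytes are already most-significant first: 0x3857F8F7F32ED089.
0x3857F8F7F32ED089 = 4059987332918333577.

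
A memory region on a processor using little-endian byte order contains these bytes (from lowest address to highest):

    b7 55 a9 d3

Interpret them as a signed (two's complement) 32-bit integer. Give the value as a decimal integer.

Little-endian stores the least-significant byte at the lowest address.
Reassemble most-significant byte first: D3 A9 55 B7 → 0xD3A955B7.
Top bit is set, so as a signed 32-bit value this is 0xD3A955B7 − 2^32 = -743877193.

-743877193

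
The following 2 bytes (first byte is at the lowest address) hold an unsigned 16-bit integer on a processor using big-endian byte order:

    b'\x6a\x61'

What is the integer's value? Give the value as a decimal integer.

In big-endian order the high byte comes first in memory.
The bytes are already most-significant first: 0x6A61.
0x6A61 = 27233.

27233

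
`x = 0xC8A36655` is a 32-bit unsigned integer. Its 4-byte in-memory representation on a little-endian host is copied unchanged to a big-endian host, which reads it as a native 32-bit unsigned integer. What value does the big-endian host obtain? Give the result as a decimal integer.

Stored little-endian, the bytes at ascending addresses are 55 66 A3 C8.
Read back as big-endian, the last byte is least significant, giving 0x5566A3C8.
0x5566A3C8 = 1432789960.

1432789960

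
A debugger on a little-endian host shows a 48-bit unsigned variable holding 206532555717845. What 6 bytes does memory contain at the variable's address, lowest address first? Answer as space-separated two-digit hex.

206532555717845 in hexadecimal, padded to 48 bits, is 0xBBD71B9E3CD5.
Split into bytes (most-significant first): BB D7 1B 9E 3C D5.
Little-endian: lowest address holds the least-significant byte.
So at ascending addresses the bytes are D5 3C 9E 1B D7 BB.

D5 3C 9E 1B D7 BB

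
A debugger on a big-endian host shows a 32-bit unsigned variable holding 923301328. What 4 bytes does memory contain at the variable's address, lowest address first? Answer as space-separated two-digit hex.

923301328 in hexadecimal, padded to 32 bits, is 0x370875D0.
Split into bytes (most-significant first): 37 08 75 D0.
Big-endian stores the most-significant byte at the lowest address.
So the memory order matches the most-significant-first order: 37 08 75 D0.

37 08 75 D0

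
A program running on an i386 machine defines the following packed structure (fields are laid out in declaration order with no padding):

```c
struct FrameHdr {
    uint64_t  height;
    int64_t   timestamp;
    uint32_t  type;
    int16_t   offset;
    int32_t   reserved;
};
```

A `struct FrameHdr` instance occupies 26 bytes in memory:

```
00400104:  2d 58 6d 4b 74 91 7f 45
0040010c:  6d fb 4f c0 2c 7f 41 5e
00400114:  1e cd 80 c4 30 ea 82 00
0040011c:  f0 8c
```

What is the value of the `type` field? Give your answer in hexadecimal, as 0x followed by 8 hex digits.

0xC480CD1E

`type` follows `height` (8 B), `timestamp` (8 B), so it starts at offset 8 + 8 = 16 and occupies 4 bytes.
Bytes at offsets 16..19: 1E CD 80 C4.
Little-endian: lowest address holds the least-significant byte.
Reassemble most-significant byte first: C4 80 CD 1E → 0xC480CD1E.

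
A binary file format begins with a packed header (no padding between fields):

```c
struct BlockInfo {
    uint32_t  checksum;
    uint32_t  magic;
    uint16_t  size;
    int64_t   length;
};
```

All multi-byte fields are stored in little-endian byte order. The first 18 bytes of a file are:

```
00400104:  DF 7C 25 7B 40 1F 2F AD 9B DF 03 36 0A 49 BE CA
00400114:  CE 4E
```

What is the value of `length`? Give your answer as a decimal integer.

`length` follows `checksum` (4 B), `magic` (4 B), `size` (2 B), so it starts at offset 4 + 4 + 2 = 10 and occupies 8 bytes.
Bytes at offsets 10..17: 03 36 0A 49 BE CA CE 4E.
Little-endian stores the least-significant byte at the lowest address.
Reassemble most-significant byte first: 4E CE CA BE 49 0A 36 03 → 0x4ECECABE490A3603.
0x4ECECABE490A3603 = 5678699098778777091.

5678699098778777091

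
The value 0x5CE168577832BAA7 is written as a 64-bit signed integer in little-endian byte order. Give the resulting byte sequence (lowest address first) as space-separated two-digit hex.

A7 BA 32 78 57 68 E1 5C

Split into bytes (most-significant first): 5C E1 68 57 78 32 BA A7.
Little-endian: lowest address holds the least-significant byte.
So at ascending addresses the bytes are A7 BA 32 78 57 68 E1 5C.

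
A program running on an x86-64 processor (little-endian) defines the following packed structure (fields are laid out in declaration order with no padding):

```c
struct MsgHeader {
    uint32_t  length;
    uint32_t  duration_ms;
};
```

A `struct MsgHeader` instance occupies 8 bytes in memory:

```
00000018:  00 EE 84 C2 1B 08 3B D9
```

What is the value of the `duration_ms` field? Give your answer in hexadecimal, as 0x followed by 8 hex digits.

0xD93B081B

`duration_ms` follows `length` (4 bytes), so it starts at byte offset 4 and occupies 4 bytes.
Bytes at offsets 4..7: 1B 08 3B D9.
In little-endian order the low byte comes first in memory.
Reassemble most-significant byte first: D9 3B 08 1B → 0xD93B081B.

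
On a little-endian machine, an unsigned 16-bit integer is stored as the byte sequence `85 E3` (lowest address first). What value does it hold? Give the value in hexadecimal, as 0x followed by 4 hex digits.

In little-endian order the low byte comes first in memory.
Reassemble most-significant byte first: E3 85 → 0xE385.

0xE385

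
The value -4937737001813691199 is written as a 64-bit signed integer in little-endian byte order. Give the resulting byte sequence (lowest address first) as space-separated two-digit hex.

C1 B4 97 AC 5B A2 79 BB

Two's complement of -4937737001813691199 in 64 bits: 4937737001813691199 = 0x44865DA453684B3F; invert → 0xBB79A25BAC97B4C0; add 1 → 0xBB79A25BAC97B4C1.
Split into bytes (most-significant first): BB 79 A2 5B AC 97 B4 C1.
In little-endian order the low byte comes first in memory.
So at ascending addresses the bytes are C1 B4 97 AC 5B A2 79 BB.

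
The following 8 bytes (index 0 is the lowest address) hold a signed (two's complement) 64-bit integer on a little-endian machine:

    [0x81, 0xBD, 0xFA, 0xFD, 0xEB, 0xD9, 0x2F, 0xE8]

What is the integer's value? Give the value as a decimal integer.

-1715913325403259519

Little-endian: lowest address holds the least-significant byte.
Reassemble most-significant byte first: E8 2F D9 EB FD FA BD 81 → 0xE82FD9EBFDFABD81.
Top bit is set, so as a signed 64-bit value this is 0xE82FD9EBFDFABD81 − 2^64 = -1715913325403259519.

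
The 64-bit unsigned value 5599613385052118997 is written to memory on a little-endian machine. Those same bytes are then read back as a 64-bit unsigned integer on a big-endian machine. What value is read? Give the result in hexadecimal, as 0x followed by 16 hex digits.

0xD5DF8DA7B4D2B54D

5599613385052118997 in 64-bit hexadecimal is 0x4DB5D2B4A78DDFD5.
Stored little-endian, the bytes at ascending addresses are D5 DF 8D A7 B4 D2 B5 4D.
Read back as big-endian, the last byte is least significant, giving 0xD5DF8DA7B4D2B54D.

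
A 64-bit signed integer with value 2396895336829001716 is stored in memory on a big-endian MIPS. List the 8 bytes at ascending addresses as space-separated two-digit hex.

2396895336829001716 in hexadecimal, padded to 64 bits, is 0x21437B9C0B7B9FF4.
Split into bytes (most-significant first): 21 43 7B 9C 0B 7B 9F F4.
In big-endian order the high byte comes first in memory.
So the memory order matches the most-significant-first order: 21 43 7B 9C 0B 7B 9F F4.

21 43 7B 9C 0B 7B 9F F4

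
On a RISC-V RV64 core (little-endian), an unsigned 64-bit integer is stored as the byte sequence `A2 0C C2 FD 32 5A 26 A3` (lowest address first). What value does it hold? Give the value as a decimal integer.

11756183052349476002

In little-endian order the low byte comes first in memory.
Reassemble most-significant byte first: A3 26 5A 32 FD C2 0C A2 → 0xA3265A32FDC20CA2.
0xA3265A32FDC20CA2 = 11756183052349476002.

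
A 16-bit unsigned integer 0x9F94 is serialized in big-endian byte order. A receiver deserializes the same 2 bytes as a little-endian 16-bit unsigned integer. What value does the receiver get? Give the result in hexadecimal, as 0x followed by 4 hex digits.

0x949F

Stored big-endian, the bytes at ascending addresses are 9F 94.
Read back as little-endian, the first byte is least significant, giving 0x949F.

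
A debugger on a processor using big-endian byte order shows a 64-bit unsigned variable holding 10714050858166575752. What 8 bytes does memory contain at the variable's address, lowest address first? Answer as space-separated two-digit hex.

10714050858166575752 in hexadecimal, padded to 64 bits, is 0x94AFF47D727CE288.
Split into bytes (most-significant first): 94 AF F4 7D 72 7C E2 88.
In big-endian order the high byte comes first in memory.
So the memory order matches the most-significant-first order: 94 AF F4 7D 72 7C E2 88.

94 AF F4 7D 72 7C E2 88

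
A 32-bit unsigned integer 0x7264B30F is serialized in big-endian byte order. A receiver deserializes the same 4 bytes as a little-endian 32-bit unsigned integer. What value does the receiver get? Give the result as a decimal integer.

Stored big-endian, the bytes at ascending addresses are 72 64 B3 0F.
Read back as little-endian, the first byte is least significant, giving 0x0FB36472.
0x0FB36472 = 263414898.

263414898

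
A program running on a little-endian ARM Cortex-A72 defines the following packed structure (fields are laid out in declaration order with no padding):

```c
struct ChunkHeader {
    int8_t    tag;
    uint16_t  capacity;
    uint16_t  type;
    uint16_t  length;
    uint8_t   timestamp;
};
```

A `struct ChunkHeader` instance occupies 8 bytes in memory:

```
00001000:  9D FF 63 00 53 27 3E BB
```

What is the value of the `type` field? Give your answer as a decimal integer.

21248

`type` follows `tag` (1 B), `capacity` (2 B), so it starts at offset 1 + 2 = 3 and occupies 2 bytes.
Bytes at offsets 3..4: 00 53.
Little-endian stores the least-significant byte at the lowest address.
Reassemble most-significant byte first: 53 00 → 0x5300.
0x5300 = 21248.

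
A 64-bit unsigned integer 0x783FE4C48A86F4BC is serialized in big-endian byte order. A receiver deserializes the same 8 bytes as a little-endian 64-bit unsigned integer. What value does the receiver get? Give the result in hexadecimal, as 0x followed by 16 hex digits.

Stored big-endian, the bytes at ascending addresses are 78 3F E4 C4 8A 86 F4 BC.
Read back as little-endian, the first byte is least significant, giving 0xBCF4868AC4E43F78.

0xBCF4868AC4E43F78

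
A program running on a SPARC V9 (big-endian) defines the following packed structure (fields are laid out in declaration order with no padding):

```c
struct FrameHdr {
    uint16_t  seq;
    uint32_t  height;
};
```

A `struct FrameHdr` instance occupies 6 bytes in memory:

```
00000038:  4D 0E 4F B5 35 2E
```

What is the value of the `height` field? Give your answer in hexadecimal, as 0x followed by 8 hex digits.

0x4FB5352E

`height` follows `seq` (2 bytes), so it starts at byte offset 2 and occupies 4 bytes.
Bytes at offsets 2..5: 4F B5 35 2E.
Big-endian: lowest address holds the most-significant byte.
The bytes are already most-significant first: 0x4FB5352E.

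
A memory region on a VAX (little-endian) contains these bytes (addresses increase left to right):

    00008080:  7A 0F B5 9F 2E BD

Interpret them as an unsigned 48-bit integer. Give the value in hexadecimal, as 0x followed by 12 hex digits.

In little-endian order the low byte comes first in memory.
Reassemble most-significant byte first: BD 2E 9F B5 0F 7A → 0xBD2E9FB50F7A.

0xBD2E9FB50F7A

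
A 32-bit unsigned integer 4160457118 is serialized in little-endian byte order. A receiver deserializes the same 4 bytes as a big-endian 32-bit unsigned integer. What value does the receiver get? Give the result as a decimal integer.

2659843063

4160457118 in 32-bit hexadecimal is 0xF7FB899E.
Stored little-endian, the bytes at ascending addresses are 9E 89 FB F7.
Read back as big-endian, the last byte is least significant, giving 0x9E89FBF7.
0x9E89FBF7 = 2659843063.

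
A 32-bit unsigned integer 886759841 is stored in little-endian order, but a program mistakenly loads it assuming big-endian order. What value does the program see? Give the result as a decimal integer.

886759841 in 32-bit hexadecimal is 0x34DAE1A1.
Stored little-endian, the bytes at ascending addresses are A1 E1 DA 34.
Read back as big-endian, the last byte is least significant, giving 0xA1E1DA34.
0xA1E1DA34 = 2715933236.

2715933236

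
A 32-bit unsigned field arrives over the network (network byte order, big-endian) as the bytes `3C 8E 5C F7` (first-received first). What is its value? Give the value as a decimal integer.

1015962871

Big-endian stores the most-significant byte at the lowest address.
The bytes are already most-significant first: 0x3C8E5CF7.
0x3C8E5CF7 = 1015962871.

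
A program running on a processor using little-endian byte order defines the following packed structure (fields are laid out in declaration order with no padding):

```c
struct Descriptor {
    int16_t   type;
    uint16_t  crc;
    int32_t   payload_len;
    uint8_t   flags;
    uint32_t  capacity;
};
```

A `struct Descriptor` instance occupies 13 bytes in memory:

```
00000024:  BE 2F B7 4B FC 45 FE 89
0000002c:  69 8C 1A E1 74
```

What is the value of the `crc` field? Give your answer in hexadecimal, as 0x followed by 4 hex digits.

`crc` follows `type` (2 bytes), so it starts at byte offset 2 and occupies 2 bytes.
Bytes at offsets 2..3: B7 4B.
Little-endian: lowest address holds the least-significant byte.
Reassemble most-significant byte first: 4B B7 → 0x4BB7.

0x4BB7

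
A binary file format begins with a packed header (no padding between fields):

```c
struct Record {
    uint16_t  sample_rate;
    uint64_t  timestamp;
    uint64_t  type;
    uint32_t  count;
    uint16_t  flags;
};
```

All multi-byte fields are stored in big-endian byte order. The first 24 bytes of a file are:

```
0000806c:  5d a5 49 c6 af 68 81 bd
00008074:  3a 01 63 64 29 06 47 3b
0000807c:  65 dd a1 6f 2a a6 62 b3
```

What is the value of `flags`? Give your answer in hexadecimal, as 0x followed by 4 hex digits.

`flags` follows `sample_rate` (2 B), `timestamp` (8 B), `type` (8 B), `count` (4 B), so it starts at offset 2 + 8 + 8 + 4 = 22 and occupies 2 bytes.
Bytes at offsets 22..23: 62 B3.
In big-endian order the high byte comes first in memory.
The bytes are already most-significant first: 0x62B3.

0x62B3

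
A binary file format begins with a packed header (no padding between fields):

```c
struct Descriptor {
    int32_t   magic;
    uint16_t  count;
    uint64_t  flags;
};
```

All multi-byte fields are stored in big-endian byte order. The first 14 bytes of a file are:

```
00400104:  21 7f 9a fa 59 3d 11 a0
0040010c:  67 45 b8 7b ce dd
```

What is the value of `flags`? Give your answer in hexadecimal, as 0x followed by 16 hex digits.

0x11A06745B87BCEDD

`flags` follows `magic` (4 B), `count` (2 B), so it starts at offset 4 + 2 = 6 and occupies 8 bytes.
Bytes at offsets 6..13: 11 A0 67 45 B8 7B CE DD.
Big-endian: lowest address holds the most-significant byte.
The bytes are already most-significant first: 0x11A06745B87BCEDD.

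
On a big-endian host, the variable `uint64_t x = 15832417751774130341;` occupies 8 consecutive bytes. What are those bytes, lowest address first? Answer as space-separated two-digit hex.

DB B8 0C 0F BE 15 F0 A5

15832417751774130341 in hexadecimal, padded to 64 bits, is 0xDBB80C0FBE15F0A5.
Split into bytes (most-significant first): DB B8 0C 0F BE 15 F0 A5.
Big-endian stores the most-significant byte at the lowest address.
So the memory order matches the most-significant-first order: DB B8 0C 0F BE 15 F0 A5.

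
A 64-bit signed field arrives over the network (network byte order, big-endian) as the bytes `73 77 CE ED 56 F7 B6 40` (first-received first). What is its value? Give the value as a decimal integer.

8320346355351926336

Big-endian stores the most-significant byte at the lowest address.
The bytes are already most-significant first: 0x7377CEED56F7B640.
0x7377CEED56F7B640 = 8320346355351926336.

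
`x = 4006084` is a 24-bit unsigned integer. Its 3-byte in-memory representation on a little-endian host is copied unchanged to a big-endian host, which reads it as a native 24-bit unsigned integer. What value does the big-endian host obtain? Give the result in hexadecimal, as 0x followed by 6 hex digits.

4006084 in 24-bit hexadecimal is 0x3D20C4.
Stored little-endian, the bytes at ascending addresses are C4 20 3D.
Read back as big-endian, the last byte is least significant, giving 0xC4203D.

0xC4203D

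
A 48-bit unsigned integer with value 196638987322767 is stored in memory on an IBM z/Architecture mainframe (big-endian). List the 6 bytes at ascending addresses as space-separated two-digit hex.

B2 D7 94 FD 05 8F

196638987322767 in hexadecimal, padded to 48 bits, is 0xB2D794FD058F.
Split into bytes (most-significant first): B2 D7 94 FD 05 8F.
In big-endian order the high byte comes first in memory.
So the memory order matches the most-significant-first order: B2 D7 94 FD 05 8F.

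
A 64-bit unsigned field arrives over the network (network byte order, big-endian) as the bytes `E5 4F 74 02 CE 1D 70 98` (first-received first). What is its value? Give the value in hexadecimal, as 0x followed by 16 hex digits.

In big-endian order the high byte comes first in memory.
The bytes are already most-significant first: 0xE54F7402CE1D7098.

0xE54F7402CE1D7098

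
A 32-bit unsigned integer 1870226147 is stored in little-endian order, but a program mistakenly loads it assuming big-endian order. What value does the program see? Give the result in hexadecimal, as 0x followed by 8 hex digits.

0xE362796F

1870226147 in 32-bit hexadecimal is 0x6F7962E3.
Stored little-endian, the bytes at ascending addresses are E3 62 79 6F.
Read back as big-endian, the last byte is least significant, giving 0xE362796F.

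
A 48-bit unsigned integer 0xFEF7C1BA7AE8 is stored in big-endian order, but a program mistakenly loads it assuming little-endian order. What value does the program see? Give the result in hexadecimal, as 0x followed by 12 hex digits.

0xE87ABAC1F7FE

Stored big-endian, the bytes at ascending addresses are FE F7 C1 BA 7A E8.
Read back as little-endian, the first byte is least significant, giving 0xE87ABAC1F7FE.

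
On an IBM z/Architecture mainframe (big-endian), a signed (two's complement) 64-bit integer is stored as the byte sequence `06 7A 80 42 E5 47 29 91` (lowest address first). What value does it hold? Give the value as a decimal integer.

466826536189110673

Big-endian: lowest address holds the most-significant byte.
The bytes are already most-significant first: 0x067A8042E5472991.
0x067A8042E5472991 = 466826536189110673.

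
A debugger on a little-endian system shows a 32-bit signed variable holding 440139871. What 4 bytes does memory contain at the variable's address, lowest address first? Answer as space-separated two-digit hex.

5F 00 3C 1A

440139871 in hexadecimal, padded to 32 bits, is 0x1A3C005F.
Split into bytes (most-significant first): 1A 3C 00 5F.
In little-endian order the low byte comes first in memory.
So at ascending addresses the bytes are 5F 00 3C 1A.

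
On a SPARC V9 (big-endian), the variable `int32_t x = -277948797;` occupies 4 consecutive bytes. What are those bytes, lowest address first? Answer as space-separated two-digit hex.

EF 6E D6 83

Two's complement of -277948797 in 32 bits: 277948797 = 0x1091297D; invert → 0xEF6ED682; add 1 → 0xEF6ED683.
Split into bytes (most-significant first): EF 6E D6 83.
Big-endian stores the most-significant byte at the lowest address.
So the memory order matches the most-significant-first order: EF 6E D6 83.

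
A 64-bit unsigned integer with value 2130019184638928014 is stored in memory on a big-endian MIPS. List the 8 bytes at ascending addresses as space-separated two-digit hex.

2130019184638928014 in hexadecimal, padded to 64 bits, is 0x1D8F5929C12BA48E.
Split into bytes (most-significant first): 1D 8F 59 29 C1 2B A4 8E.
In big-endian order the high byte comes first in memory.
So the memory order matches the most-significant-first order: 1D 8F 59 29 C1 2B A4 8E.

1D 8F 59 29 C1 2B A4 8E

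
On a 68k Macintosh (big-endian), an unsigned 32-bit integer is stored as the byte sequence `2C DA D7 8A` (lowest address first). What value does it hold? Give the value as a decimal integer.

752539530

Big-endian stores the most-significant byte at the lowest address.
The bytes are already most-significant first: 0x2CDAD78A.
0x2CDAD78A = 752539530.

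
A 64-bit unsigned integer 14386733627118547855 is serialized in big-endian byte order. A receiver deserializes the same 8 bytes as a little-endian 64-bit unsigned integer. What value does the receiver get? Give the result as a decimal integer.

14386733627118547855 in 64-bit hexadecimal is 0xC7A7F2027A91738F.
Stored big-endian, the bytes at ascending addresses are C7 A7 F2 02 7A 91 73 8F.
Read back as little-endian, the first byte is least significant, giving 0x8F73917A02F2A7C7.
0x8F73917A02F2A7C7 = 10336765522966915015.

10336765522966915015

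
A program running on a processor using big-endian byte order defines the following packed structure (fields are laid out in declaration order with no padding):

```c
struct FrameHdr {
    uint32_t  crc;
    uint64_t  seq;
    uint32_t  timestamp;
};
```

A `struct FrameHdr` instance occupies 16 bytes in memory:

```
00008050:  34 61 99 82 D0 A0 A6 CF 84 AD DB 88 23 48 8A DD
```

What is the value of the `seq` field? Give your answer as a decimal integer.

`seq` follows `crc` (4 bytes), so it starts at byte offset 4 and occupies 8 bytes.
Bytes at offsets 4..11: D0 A0 A6 CF 84 AD DB 88.
In big-endian order the high byte comes first in memory.
The bytes are already most-significant first: 0xD0A0A6CF84ADDB88.
0xD0A0A6CF84ADDB88 = 15033198966377143176.

15033198966377143176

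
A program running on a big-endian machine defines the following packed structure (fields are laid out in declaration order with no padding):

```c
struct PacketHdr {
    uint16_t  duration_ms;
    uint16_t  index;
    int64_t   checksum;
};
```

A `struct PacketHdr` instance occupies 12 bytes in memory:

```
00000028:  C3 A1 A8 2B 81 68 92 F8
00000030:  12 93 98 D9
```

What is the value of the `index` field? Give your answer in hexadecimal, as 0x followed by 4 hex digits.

0xA82B

`index` follows `duration_ms` (2 bytes), so it starts at byte offset 2 and occupies 2 bytes.
Bytes at offsets 2..3: A8 2B.
Big-endian: lowest address holds the most-significant byte.
The bytes are already most-significant first: 0xA82B.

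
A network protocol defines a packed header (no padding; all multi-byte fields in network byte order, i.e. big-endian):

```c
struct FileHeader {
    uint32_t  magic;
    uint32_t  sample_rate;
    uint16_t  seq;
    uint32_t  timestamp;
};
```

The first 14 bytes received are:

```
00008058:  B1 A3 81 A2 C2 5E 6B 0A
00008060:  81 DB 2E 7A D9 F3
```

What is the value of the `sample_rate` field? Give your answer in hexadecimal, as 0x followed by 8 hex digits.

0xC25E6B0A

`sample_rate` follows `magic` (4 bytes), so it starts at byte offset 4 and occupies 4 bytes.
Bytes at offsets 4..7: C2 5E 6B 0A.
In big-endian order the high byte comes first in memory.
The bytes are already most-significant first: 0xC25E6B0A.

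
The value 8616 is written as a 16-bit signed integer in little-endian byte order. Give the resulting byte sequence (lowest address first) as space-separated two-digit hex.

A8 21

8616 in hexadecimal, padded to 16 bits, is 0x21A8.
Split into bytes (most-significant first): 21 A8.
Little-endian stores the least-significant byte at the lowest address.
So at ascending addresses the bytes are A8 21.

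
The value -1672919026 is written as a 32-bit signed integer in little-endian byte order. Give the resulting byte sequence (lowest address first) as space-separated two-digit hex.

0E 48 49 9C

Two's complement of -1672919026 in 32 bits: 1672919026 = 0x63B6B7F2; invert → 0x9C49480D; add 1 → 0x9C49480E.
Split into bytes (most-significant first): 9C 49 48 0E.
Little-endian: lowest address holds the least-significant byte.
So at ascending addresses the bytes are 0E 48 49 9C.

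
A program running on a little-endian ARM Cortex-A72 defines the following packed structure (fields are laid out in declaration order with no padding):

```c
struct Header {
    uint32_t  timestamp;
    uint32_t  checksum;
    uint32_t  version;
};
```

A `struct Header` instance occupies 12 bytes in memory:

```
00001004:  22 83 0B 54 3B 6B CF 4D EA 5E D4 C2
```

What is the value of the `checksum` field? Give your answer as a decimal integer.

`checksum` follows `timestamp` (4 bytes), so it starts at byte offset 4 and occupies 4 bytes.
Bytes at offsets 4..7: 3B 6B CF 4D.
Little-endian stores the least-significant byte at the lowest address.
Reassemble most-significant byte first: 4D CF 6B 3B → 0x4DCF6B3B.
0x4DCF6B3B = 1305439035.

1305439035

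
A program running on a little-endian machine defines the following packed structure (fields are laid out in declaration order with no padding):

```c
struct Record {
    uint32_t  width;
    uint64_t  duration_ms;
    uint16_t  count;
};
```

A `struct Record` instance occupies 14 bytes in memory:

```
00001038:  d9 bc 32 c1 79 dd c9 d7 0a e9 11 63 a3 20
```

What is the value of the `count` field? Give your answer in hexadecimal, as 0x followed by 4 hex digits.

0x20A3

`count` follows `width` (4 B), `duration_ms` (8 B), so it starts at offset 4 + 8 = 12 and occupies 2 bytes.
Bytes at offsets 12..13: A3 20.
Little-endian: lowest address holds the least-significant byte.
Reassemble most-significant byte first: 20 A3 → 0x20A3.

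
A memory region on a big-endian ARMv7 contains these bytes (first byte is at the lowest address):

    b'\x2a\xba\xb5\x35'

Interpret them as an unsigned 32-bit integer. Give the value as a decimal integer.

716879157

Big-endian stores the most-significant byte at the lowest address.
The bytes are already most-significant first: 0x2ABAB535.
0x2ABAB535 = 716879157.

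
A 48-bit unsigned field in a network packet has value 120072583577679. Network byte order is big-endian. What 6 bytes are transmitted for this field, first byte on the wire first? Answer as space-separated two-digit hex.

120072583577679 in hexadecimal, padded to 48 bits, is 0x6D3493B1004F.
Split into bytes (most-significant first): 6D 34 93 B1 00 4F.
Big-endian stores the most-significant byte at the lowest address.
So the memory order matches the most-significant-first order: 6D 34 93 B1 00 4F.

6D 34 93 B1 00 4F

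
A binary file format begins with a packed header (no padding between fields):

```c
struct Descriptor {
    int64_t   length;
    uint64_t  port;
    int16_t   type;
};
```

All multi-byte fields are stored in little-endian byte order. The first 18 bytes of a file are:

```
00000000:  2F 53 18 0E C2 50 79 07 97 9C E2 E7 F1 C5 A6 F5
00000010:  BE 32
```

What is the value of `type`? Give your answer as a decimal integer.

12990

`type` follows `length` (8 B), `port` (8 B), so it starts at offset 8 + 8 = 16 and occupies 2 bytes.
Bytes at offsets 16..17: BE 32.
In little-endian order the low byte comes first in memory.
Reassemble most-significant byte first: 32 BE → 0x32BE.
0x32BE = 12990.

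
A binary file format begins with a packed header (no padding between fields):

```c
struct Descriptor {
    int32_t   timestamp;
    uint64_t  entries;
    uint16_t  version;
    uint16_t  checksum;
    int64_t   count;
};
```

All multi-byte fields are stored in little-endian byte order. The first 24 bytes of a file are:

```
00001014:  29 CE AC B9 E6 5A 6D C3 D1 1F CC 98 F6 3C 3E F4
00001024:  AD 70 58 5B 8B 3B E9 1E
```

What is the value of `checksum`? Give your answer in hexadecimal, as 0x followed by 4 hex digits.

0xF43E

`checksum` follows `timestamp` (4 B), `entries` (8 B), `version` (2 B), so it starts at offset 4 + 8 + 2 = 14 and occupies 2 bytes.
Bytes at offsets 14..15: 3E F4.
Little-endian stores the least-significant byte at the lowest address.
Reassemble most-significant byte first: F4 3E → 0xF43E.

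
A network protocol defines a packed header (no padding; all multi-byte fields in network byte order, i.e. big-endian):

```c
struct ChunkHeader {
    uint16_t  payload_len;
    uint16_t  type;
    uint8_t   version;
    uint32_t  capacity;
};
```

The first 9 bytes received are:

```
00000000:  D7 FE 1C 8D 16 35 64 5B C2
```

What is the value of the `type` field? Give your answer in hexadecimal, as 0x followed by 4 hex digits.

`type` follows `payload_len` (2 bytes), so it starts at byte offset 2 and occupies 2 bytes.
Bytes at offsets 2..3: 1C 8D.
In big-endian order the high byte comes first in memory.
The bytes are already most-significant first: 0x1C8D.

0x1C8D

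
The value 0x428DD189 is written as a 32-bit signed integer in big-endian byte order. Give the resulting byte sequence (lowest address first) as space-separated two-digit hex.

42 8D D1 89

Split into bytes (most-significant first): 42 8D D1 89.
Big-endian stores the most-significant byte at the lowest address.
So the memory order matches the most-significant-first order: 42 8D D1 89.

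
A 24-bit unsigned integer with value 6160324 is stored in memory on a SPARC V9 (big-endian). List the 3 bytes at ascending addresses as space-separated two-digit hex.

6160324 in hexadecimal, padded to 24 bits, is 0x5DFFC4.
Split into bytes (most-significant first): 5D FF C4.
Big-endian stores the most-significant byte at the lowest address.
So the memory order matches the most-significant-first order: 5D FF C4.

5D FF C4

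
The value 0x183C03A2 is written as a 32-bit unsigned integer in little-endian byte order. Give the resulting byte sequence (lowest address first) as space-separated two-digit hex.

Split into bytes (most-significant first): 18 3C 03 A2.
Little-endian: lowest address holds the least-significant byte.
So at ascending addresses the bytes are A2 03 3C 18.

A2 03 3C 18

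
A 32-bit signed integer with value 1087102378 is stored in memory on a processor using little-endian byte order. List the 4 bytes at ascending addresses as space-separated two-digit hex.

1087102378 in hexadecimal, padded to 32 bits, is 0x40CBDDAA.
Split into bytes (most-significant first): 40 CB DD AA.
Little-endian: lowest address holds the least-significant byte.
So at ascending addresses the bytes are AA DD CB 40.

AA DD CB 40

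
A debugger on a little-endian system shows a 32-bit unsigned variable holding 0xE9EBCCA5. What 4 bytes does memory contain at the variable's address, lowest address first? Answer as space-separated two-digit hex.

A5 CC EB E9

Split into bytes (most-significant first): E9 EB CC A5.
In little-endian order the low byte comes first in memory.
So at ascending addresses the bytes are A5 CC EB E9.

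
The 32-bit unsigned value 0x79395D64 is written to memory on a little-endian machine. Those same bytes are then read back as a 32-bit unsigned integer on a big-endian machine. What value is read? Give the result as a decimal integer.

1683831161

Stored little-endian, the bytes at ascending addresses are 64 5D 39 79.
Read back as big-endian, the last byte is least significant, giving 0x645D3979.
0x645D3979 = 1683831161.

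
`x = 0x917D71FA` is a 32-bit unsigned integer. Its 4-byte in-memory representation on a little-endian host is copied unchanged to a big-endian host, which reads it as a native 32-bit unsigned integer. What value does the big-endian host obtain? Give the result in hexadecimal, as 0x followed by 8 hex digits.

Stored little-endian, the bytes at ascending addresses are FA 71 7D 91.
Read back as big-endian, the last byte is least significant, giving 0xFA717D91.

0xFA717D91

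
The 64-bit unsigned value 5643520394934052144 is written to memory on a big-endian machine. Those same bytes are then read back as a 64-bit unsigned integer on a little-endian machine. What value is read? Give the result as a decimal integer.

3487394726738350414

5643520394934052144 in 64-bit hexadecimal is 0x4E51CFE606B76530.
Stored big-endian, the bytes at ascending addresses are 4E 51 CF E6 06 B7 65 30.
Read back as little-endian, the first byte is least significant, giving 0x3065B706E6CF514E.
0x3065B706E6CF514E = 3487394726738350414.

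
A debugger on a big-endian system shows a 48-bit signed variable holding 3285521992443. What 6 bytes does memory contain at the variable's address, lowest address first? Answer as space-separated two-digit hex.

02 FC F8 5F 0A FB

3285521992443 in hexadecimal, padded to 48 bits, is 0x02FCF85F0AFB.
Split into bytes (most-significant first): 02 FC F8 5F 0A FB.
In big-endian order the high byte comes first in memory.
So the memory order matches the most-significant-first order: 02 FC F8 5F 0A FB.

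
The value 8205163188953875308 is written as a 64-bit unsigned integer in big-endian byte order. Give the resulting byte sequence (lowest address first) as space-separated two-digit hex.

8205163188953875308 in hexadecimal, padded to 64 bits, is 0x71DE987291B5036C.
Split into bytes (most-significant first): 71 DE 98 72 91 B5 03 6C.
In big-endian order the high byte comes first in memory.
So the memory order matches the most-significant-first order: 71 DE 98 72 91 B5 03 6C.

71 DE 98 72 91 B5 03 6C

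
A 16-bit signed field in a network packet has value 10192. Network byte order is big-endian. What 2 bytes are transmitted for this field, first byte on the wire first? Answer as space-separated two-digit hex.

10192 in hexadecimal, padded to 16 bits, is 0x27D0.
Split into bytes (most-significant first): 27 D0.
Big-endian stores the most-significant byte at the lowest address.
So the memory order matches the most-significant-first order: 27 D0.

27 D0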